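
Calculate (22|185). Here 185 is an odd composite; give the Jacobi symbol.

1

Pull out 2: since 185 ≡ 1 (mod 8), (2/185) = +1.
Reciprocity: 11 ≡ 3 and 185 ≡ 1 (mod 4), so (11/185) = +(185/11).
Reduce top mod 11: now compute (9/11).
Reciprocity: 9 ≡ 1 and 11 ≡ 3 (mod 4), so (9/11) = +(11/9).
Reduce top mod 9: now compute (2/9).
Pull out 2: since 9 ≡ 1 (mod 8), (2/9) = +1.
Reached (1/9) = 1. Collecting the sign flips along the way, the symbol is +1.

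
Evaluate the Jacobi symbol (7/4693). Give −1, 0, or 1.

-1

Reciprocity: 7 ≡ 3 and 4693 ≡ 1 (mod 4), so (7/4693) = +(4693/7).
Reduce top mod 7: now compute (3/7).
Reciprocity: 3 ≡ 3 and 7 ≡ 3 (mod 4), so (3/7) = −(7/3).
Reduce top mod 3: now compute (1/3).
Reached (1/3) = 1. Collecting the sign flips along the way, the symbol is -1.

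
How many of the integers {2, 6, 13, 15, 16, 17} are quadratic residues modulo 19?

3

(2/19) = -1 → non-residue.
(6/19) = +1 → QR.
(13/19) = -1 → non-residue.
(15/19) = -1 → non-residue.
(16/19) = +1 → QR.
(17/19) = +1 → QR.
Total quadratic residues among the 6: 3.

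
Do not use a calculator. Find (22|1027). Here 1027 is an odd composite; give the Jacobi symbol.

Pull out 2: since 1027 ≡ 3 (mod 8), (2/1027) = -1.
Reciprocity: 11 ≡ 3 and 1027 ≡ 3 (mod 4), so (11/1027) = −(1027/11).
Reduce top mod 11: now compute (4/11).
Pull out 2^2: since 11 ≡ 3 (mod 8), (2/11) = -1, so (2/11)^2 = +1.
Reached (1/11) = 1. Collecting the sign flips along the way, the symbol is +1.

1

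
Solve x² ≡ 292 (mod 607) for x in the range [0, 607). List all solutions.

242, 365

Since 607 ≡ 3 (mod 4), a square root of 292 is 292^((607+1)/4) = 292^152 mod 607.
Repeated squaring: 292^2≡284, 292^4≡532, 292^8≡162, 292^16≡143, 292^32≡418, 292^64≡515, 292^128≡573 (mod 607).
292^152 = 292^(128+16+8) ≡ 242 (mod 607).
Check: 242² = 58564 ≡ 292 (mod 607). The two roots are 242 and 365.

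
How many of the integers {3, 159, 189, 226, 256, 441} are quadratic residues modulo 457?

4

(3/457) = +1 → QR.
(159/457) = -1 → non-residue.
(189/457) = +1 → QR.
(226/457) = -1 → non-residue.
(256/457) = +1 → QR.
(441/457) = +1 → QR.
Total quadratic residues among the 6: 4.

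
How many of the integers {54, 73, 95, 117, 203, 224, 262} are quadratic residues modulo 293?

6

(54/293) = +1 → QR.
(73/293) = +1 → QR.
(95/293) = +1 → QR.
(117/293) = -1 → non-residue.
(203/293) = +1 → QR.
(224/293) = +1 → QR.
(262/293) = +1 → QR.
Total quadratic residues among the 7: 6.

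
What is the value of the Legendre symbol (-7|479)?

First reduce: -7 ≡ 472 (mod 479).
Pull out 2^3: since 479 ≡ 7 (mod 8), (2/479) = +1, so (2/479)^3 = +1.
Reciprocity: 59 ≡ 3 and 479 ≡ 3 (mod 4), so (59/479) = −(479/59).
Reduce top mod 59: now compute (7/59).
Reciprocity: 7 ≡ 3 and 59 ≡ 3 (mod 4), so (7/59) = −(59/7).
Reduce top mod 7: now compute (3/7).
Reciprocity: 3 ≡ 3 and 7 ≡ 3 (mod 4), so (3/7) = −(7/3).
Reduce top mod 3: now compute (1/3).
Reached (1/3) = 1. Collecting the sign flips along the way, the symbol is -1.

-1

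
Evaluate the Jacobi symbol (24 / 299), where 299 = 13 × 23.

Pull out 2^3: since 299 ≡ 3 (mod 8), (2/299) = -1, so (2/299)^3 = -1.
Reciprocity: 3 ≡ 3 and 299 ≡ 3 (mod 4), so (3/299) = −(299/3).
Reduce top mod 3: now compute (2/3).
Pull out 2: since 3 ≡ 3 (mod 8), (2/3) = -1.
Reached (1/3) = 1. Collecting the sign flips along the way, the symbol is -1.

-1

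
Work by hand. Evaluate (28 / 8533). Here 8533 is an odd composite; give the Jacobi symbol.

0

Pull out 2^2: since 8533 ≡ 5 (mod 8), (2/8533) = -1, so (2/8533)^2 = +1.
Reciprocity: 7 ≡ 3 and 8533 ≡ 1 (mod 4), so (7/8533) = +(8533/7).
Reduce top mod 7: now compute (0/7).
Top reduces to 0: gcd > 1, so the symbol is 0.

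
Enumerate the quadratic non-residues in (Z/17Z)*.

Square k = 1,…,8 (k and 17−k give the same square):
1²=1, 2²=4, 3²=9, 4²=16, 5²≡8, 6²≡2, 7²≡15, 8²≡13 (mod 17).
The residues are {1, 2, 4, 8, 9, 13, 15, 16}; the non-residues are the remaining 8 nonzero classes.

3 5 6 7 10 11 12 14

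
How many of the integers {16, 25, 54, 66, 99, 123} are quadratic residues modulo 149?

4

(16/149) = +1 → QR.
(25/149) = +1 → QR.
(54/149) = +1 → QR.
(66/149) = -1 → non-residue.
(99/149) = -1 → non-residue.
(123/149) = +1 → QR.
Total quadratic residues among the 6: 4.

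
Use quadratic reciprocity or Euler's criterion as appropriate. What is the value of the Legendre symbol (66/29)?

-1

Euler's criterion: (66/29) ≡ 8^14 (mod 29).
8^2 ≡ 6 (mod 29)
8^4 ≡ 7 (mod 29)
8^8 ≡ 20 (mod 29)
8^14 = 8^(8+4+2) ≡ 28 (mod 29).
Result is 28 ≡ −1, so (66/29) = −1.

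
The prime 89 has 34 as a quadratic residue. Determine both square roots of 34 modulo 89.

89 ≡ 1 (mod 4), so we find a root by search.
Trying successive values, 37² = 1369 ≡ 34 (mod 89). The other root is 89 − 37 = 52.

37, 52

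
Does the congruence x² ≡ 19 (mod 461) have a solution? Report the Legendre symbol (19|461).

1

Reciprocity: 19 ≡ 3 and 461 ≡ 1 (mod 4), so (19/461) = +(461/19).
Reduce top mod 19: now compute (5/19).
Reciprocity: 5 ≡ 1 and 19 ≡ 3 (mod 4), so (5/19) = +(19/5).
Reduce top mod 5: now compute (4/5).
Pull out 2^2: since 5 ≡ 5 (mod 8), (2/5) = -1, so (2/5)^2 = +1.
Reached (1/5) = 1. Collecting the sign flips along the way, the symbol is +1.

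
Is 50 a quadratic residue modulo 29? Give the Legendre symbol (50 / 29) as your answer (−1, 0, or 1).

First reduce: 50 ≡ 21 (mod 29).
Reciprocity: 21 ≡ 1 and 29 ≡ 1 (mod 4), so (21/29) = +(29/21).
Reduce top mod 21: now compute (8/21).
Pull out 2^3: since 21 ≡ 5 (mod 8), (2/21) = -1, so (2/21)^3 = -1.
Reached (1/21) = 1. Collecting the sign flips along the way, the symbol is -1.

-1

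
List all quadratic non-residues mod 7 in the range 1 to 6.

Square k = 1,…,3 (k and 7−k give the same square):
1²=1, 2²=4, 3²≡2 (mod 7).
The residues are {1, 2, 4}; the non-residues are the remaining 3 nonzero classes.

3 5 6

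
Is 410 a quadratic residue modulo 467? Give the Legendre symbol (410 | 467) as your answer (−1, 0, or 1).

Euler's criterion: (410/467) ≡ 410^233 (mod 467).
410^2 ≡ 447 (mod 467)
410^4 ≡ 400 (mod 467)
410^8 ≡ 286 (mod 467)
410^16 ≡ 71 (mod 467)
410^32 ≡ 371 (mod 467)
410^64 ≡ 343 (mod 467)
410^128 ≡ 432 (mod 467)
410^233 = 410^(128+64+32+8+1) ≡ 1 (mod 467).
Result is 1, so (410/467) = 1.

1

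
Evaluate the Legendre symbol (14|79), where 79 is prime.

-1

Euler's criterion: (14/79) ≡ 14^39 (mod 79).
14^2 ≡ 38 (mod 79)
14^4 ≡ 22 (mod 79)
14^8 ≡ 10 (mod 79)
14^16 ≡ 21 (mod 79)
14^32 ≡ 46 (mod 79)
14^39 = 14^(32+4+2+1) ≡ 78 (mod 79).
Result is 78 ≡ −1, so (14/79) = −1.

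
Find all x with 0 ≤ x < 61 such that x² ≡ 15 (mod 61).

25, 36

61 ≡ 1 (mod 4), so we find a root by search.
Trying successive values, 25² = 625 ≡ 15 (mod 61). The other root is 61 − 25 = 36.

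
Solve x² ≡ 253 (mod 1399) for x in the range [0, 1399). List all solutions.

Since 1399 ≡ 3 (mod 4), a square root of 253 is 253^((1399+1)/4) = 253^350 mod 1399.
Repeated squaring: 253^2≡1054, 253^4≡110, 253^8≡908, 253^16≡453, 253^32≡955, 253^64≡1276, 253^128≡1139, 253^256≡448 (mod 1399).
253^350 = 253^(256+64+16+8+4+2) ≡ 834 (mod 1399).
Check: 834² = 695556 ≡ 253 (mod 1399). The two roots are 565 and 834.

565, 834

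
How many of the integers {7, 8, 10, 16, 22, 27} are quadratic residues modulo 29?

(7/29) = +1 → QR.
(8/29) = -1 → non-residue.
(10/29) = -1 → non-residue.
(16/29) = +1 → QR.
(22/29) = +1 → QR.
(27/29) = -1 → non-residue.
Total quadratic residues among the 6: 3.

3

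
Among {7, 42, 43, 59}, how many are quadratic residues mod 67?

(7/67) = -1 → non-residue.
(42/67) = -1 → non-residue.
(43/67) = -1 → non-residue.
(59/67) = +1 → QR.
Total quadratic residues among the 4: 1.

1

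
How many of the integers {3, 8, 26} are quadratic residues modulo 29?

(3/29) = -1 → non-residue.
(8/29) = -1 → non-residue.
(26/29) = -1 → non-residue.
Total quadratic residues among the 3: 0.

0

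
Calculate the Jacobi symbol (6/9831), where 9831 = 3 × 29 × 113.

0

Pull out 2: since 9831 ≡ 7 (mod 8), (2/9831) = +1.
Reciprocity: 3 ≡ 3 and 9831 ≡ 3 (mod 4), so (3/9831) = −(9831/3).
Reduce top mod 3: now compute (0/3).
Top reduces to 0: gcd > 1, so the symbol is 0.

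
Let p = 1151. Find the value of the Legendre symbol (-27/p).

-1

Euler's criterion: (-27/1151) ≡ 1124^575 (mod 1151).
1124^2 ≡ 729 (mod 1151)
1124^4 ≡ 830 (mod 1151)
1124^8 ≡ 602 (mod 1151)
1124^16 ≡ 990 (mod 1151)
1124^32 ≡ 599 (mod 1151)
1124^64 ≡ 840 (mod 1151)
1124^128 ≡ 37 (mod 1151)
1124^256 ≡ 218 (mod 1151)
1124^512 ≡ 333 (mod 1151)
1124^575 = 1124^(512+32+16+8+4+2+1) ≡ 1150 (mod 1151).
Result is 1150 ≡ −1, so (-27/1151) = −1.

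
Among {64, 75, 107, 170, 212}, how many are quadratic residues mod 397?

(64/397) = +1 → QR.
(75/397) = +1 → QR.
(107/397) = +1 → QR.
(170/397) = -1 → non-residue.
(212/397) = -1 → non-residue.
Total quadratic residues among the 5: 3.

3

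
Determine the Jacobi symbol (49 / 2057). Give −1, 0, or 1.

1

Reciprocity: 49 ≡ 1 and 2057 ≡ 1 (mod 4), so (49/2057) = +(2057/49).
Reduce top mod 49: now compute (48/49).
Pull out 2^4: since 49 ≡ 1 (mod 8), (2/49) = +1, so (2/49)^4 = +1.
Reciprocity: 3 ≡ 3 and 49 ≡ 1 (mod 4), so (3/49) = +(49/3).
Reduce top mod 3: now compute (1/3).
Reached (1/3) = 1. Collecting the sign flips along the way, the symbol is +1.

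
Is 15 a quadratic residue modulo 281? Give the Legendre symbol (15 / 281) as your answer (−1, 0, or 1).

Euler's criterion: (15/281) ≡ 15^140 (mod 281).
15^2 ≡ 225 (mod 281)
15^4 ≡ 45 (mod 281)
15^8 ≡ 58 (mod 281)
15^16 ≡ 273 (mod 281)
15^32 ≡ 64 (mod 281)
15^64 ≡ 162 (mod 281)
15^128 ≡ 111 (mod 281)
15^140 = 15^(128+8+4) ≡ 280 (mod 281).
Result is 280 ≡ −1, so (15/281) = −1.

-1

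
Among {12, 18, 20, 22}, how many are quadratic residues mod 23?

2

(12/23) = +1 → QR.
(18/23) = +1 → QR.
(20/23) = -1 → non-residue.
(22/23) = -1 → non-residue.
Total quadratic residues among the 4: 2.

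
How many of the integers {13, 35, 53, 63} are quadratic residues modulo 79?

1

(13/79) = +1 → QR.
(35/79) = -1 → non-residue.
(53/79) = -1 → non-residue.
(63/79) = -1 → non-residue.
Total quadratic residues among the 4: 1.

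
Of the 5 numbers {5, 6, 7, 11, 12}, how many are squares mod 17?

0

(5/17) = -1 → non-residue.
(6/17) = -1 → non-residue.
(7/17) = -1 → non-residue.
(11/17) = -1 → non-residue.
(12/17) = -1 → non-residue.
Total quadratic residues among the 5: 0.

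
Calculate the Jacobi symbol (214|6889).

Pull out 2: since 6889 ≡ 1 (mod 8), (2/6889) = +1.
Reciprocity: 107 ≡ 3 and 6889 ≡ 1 (mod 4), so (107/6889) = +(6889/107).
Reduce top mod 107: now compute (41/107).
Reciprocity: 41 ≡ 1 and 107 ≡ 3 (mod 4), so (41/107) = +(107/41).
Reduce top mod 41: now compute (25/41).
Reciprocity: 25 ≡ 1 and 41 ≡ 1 (mod 4), so (25/41) = +(41/25).
Reduce top mod 25: now compute (16/25).
Pull out 2^4: since 25 ≡ 1 (mod 8), (2/25) = +1, so (2/25)^4 = +1.
Reached (1/25) = 1. Collecting the sign flips along the way, the symbol is +1.

1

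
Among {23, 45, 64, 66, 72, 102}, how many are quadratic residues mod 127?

2

(23/127) = -1 → non-residue.
(45/127) = -1 → non-residue.
(64/127) = +1 → QR.
(66/127) = -1 → non-residue.
(72/127) = +1 → QR.
(102/127) = -1 → non-residue.
Total quadratic residues among the 6: 2.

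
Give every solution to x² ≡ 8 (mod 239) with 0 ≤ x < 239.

Since 239 ≡ 3 (mod 4), a square root of 8 is 8^((239+1)/4) = 8^60 mod 239.
Repeated squaring: 8^2≡64, 8^4≡33, 8^8≡133, 8^16≡3, 8^32≡9 (mod 239).
8^60 = 8^(32+16+8+4) ≡ 198 (mod 239).
Check: 198² = 39204 ≡ 8 (mod 239). The two roots are 41 and 198.

41, 198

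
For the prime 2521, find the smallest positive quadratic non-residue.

11

(2/2521) = +1, so 2 is a residue.
(3/2521) = +1, so 3 is a residue.
(4/2521) = +1, so 4 is a residue.
(5/2521) = +1, so 5 is a residue.
(6/2521) = +1, so 6 is a residue.
(7/2521) = +1, so 7 is a residue.
(8/2521) = +1, so 8 is a residue.
(9/2521) = +1, so 9 is a residue.
(10/2521) = +1, so 10 is a residue.
(11/2521) = −1, so 11 is the smallest positive non-residue mod 2521.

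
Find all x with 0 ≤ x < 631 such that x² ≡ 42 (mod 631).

118, 513

Since 631 ≡ 3 (mod 4), a square root of 42 is 42^((631+1)/4) = 42^158 mod 631.
Repeated squaring: 42^2≡502, 42^4≡235, 42^8≡328, 42^16≡314, 42^32≡160, 42^64≡360, 42^128≡245 (mod 631).
42^158 = 42^(128+16+8+4+2) ≡ 513 (mod 631).
Check: 513² = 263169 ≡ 42 (mod 631). The two roots are 118 and 513.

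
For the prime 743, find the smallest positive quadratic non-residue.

5

(2/743) = +1, so 2 is a residue.
(3/743) = +1, so 3 is a residue.
(4/743) = +1, so 4 is a residue.
(5/743) = −1, so 5 is the smallest positive non-residue mod 743.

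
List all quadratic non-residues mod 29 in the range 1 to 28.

Square k = 1,…,14 (k and 29−k give the same square):
1²=1, 2²=4, 3²=9, 4²=16, 5²=25, 6²≡7, 7²≡20, 8²≡6, 9²≡23, 10²≡13, 11²≡5, 12²≡28, 13²≡24, 14²≡22 (mod 29).
The residues are {1, 4, 5, 6, 7, 9, 13, 16, 20, 22, 23, 24, 25, 28}; the non-residues are the remaining 14 nonzero classes.

2 3 8 10 11 12 14 15 17 18 19 21 26 27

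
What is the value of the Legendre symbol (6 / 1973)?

1

Pull out 2: since 1973 ≡ 5 (mod 8), (2/1973) = -1.
Reciprocity: 3 ≡ 3 and 1973 ≡ 1 (mod 4), so (3/1973) = +(1973/3).
Reduce top mod 3: now compute (2/3).
Pull out 2: since 3 ≡ 3 (mod 8), (2/3) = -1.
Reached (1/3) = 1. Collecting the sign flips along the way, the symbol is +1.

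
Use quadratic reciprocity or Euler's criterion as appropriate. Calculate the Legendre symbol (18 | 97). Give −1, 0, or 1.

Pull out 2: since 97 ≡ 1 (mod 8), (2/97) = +1.
Reciprocity: 9 ≡ 1 and 97 ≡ 1 (mod 4), so (9/97) = +(97/9).
Reduce top mod 9: now compute (7/9).
Reciprocity: 7 ≡ 3 and 9 ≡ 1 (mod 4), so (7/9) = +(9/7).
Reduce top mod 7: now compute (2/7).
Pull out 2: since 7 ≡ 7 (mod 8), (2/7) = +1.
Reached (1/7) = 1. Collecting the sign flips along the way, the symbol is +1.

1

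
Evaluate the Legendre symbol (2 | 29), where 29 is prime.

Euler's criterion: (2/29) ≡ 2^14 (mod 29).
2^2 ≡ 4 (mod 29)
2^4 ≡ 16 (mod 29)
2^8 ≡ 24 (mod 29)
2^14 = 2^(8+4+2) ≡ 28 (mod 29).
Result is 28 ≡ −1, so (2/29) = −1.

-1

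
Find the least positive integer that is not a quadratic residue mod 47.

(2/47) = +1, so 2 is a residue.
(3/47) = +1, so 3 is a residue.
(4/47) = +1, so 4 is a residue.
(5/47) = −1, so 5 is the smallest positive non-residue mod 47.

5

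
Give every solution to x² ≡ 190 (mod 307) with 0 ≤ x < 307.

133, 174

Since 307 ≡ 3 (mod 4), a square root of 190 is 190^((307+1)/4) = 190^77 mod 307.
Repeated squaring: 190^2≡181, 190^4≡219, 190^8≡69, 190^16≡156, 190^32≡83, 190^64≡135 (mod 307).
190^77 = 190^(64+8+4+1) ≡ 133 (mod 307).
Check: 133² = 17689 ≡ 190 (mod 307). The two roots are 133 and 174.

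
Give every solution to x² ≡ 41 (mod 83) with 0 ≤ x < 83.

Since 83 ≡ 3 (mod 4), a square root of 41 is 41^((83+1)/4) = 41^21 mod 83.
Repeated squaring: 41^2≡21, 41^4≡26, 41^8≡12, 41^16≡61 (mod 83).
41^21 = 41^(16+4+1) ≡ 37 (mod 83).
Check: 37² = 1369 ≡ 41 (mod 83). The two roots are 37 and 46.

37, 46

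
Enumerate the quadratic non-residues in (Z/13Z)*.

Square k = 1,…,6 (k and 13−k give the same square):
1²=1, 2²=4, 3²=9, 4²≡3, 5²≡12, 6²≡10 (mod 13).
The residues are {1, 3, 4, 9, 10, 12}; the non-residues are the remaining 6 nonzero classes.

2 5 6 7 8 11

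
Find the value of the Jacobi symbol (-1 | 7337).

1

First reduce: -1 ≡ 7336 (mod 7337).
Pull out 2^3: since 7337 ≡ 1 (mod 8), (2/7337) = +1, so (2/7337)^3 = +1.
Reciprocity: 917 ≡ 1 and 7337 ≡ 1 (mod 4), so (917/7337) = +(7337/917).
Reduce top mod 917: now compute (1/917).
Reached (1/917) = 1. Collecting the sign flips along the way, the symbol is +1.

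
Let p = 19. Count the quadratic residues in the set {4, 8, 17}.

(4/19) = +1 → QR.
(8/19) = -1 → non-residue.
(17/19) = +1 → QR.
Total quadratic residues among the 3: 2.

2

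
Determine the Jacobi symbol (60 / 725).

Pull out 2^2: since 725 ≡ 5 (mod 8), (2/725) = -1, so (2/725)^2 = +1.
Reciprocity: 15 ≡ 3 and 725 ≡ 1 (mod 4), so (15/725) = +(725/15).
Reduce top mod 15: now compute (5/15).
Reciprocity: 5 ≡ 1 and 15 ≡ 3 (mod 4), so (5/15) = +(15/5).
Reduce top mod 5: now compute (0/5).
Top reduces to 0: gcd > 1, so the symbol is 0.

0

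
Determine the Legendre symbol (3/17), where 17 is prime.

-1

Reciprocity: 3 ≡ 3 and 17 ≡ 1 (mod 4), so (3/17) = +(17/3).
Reduce top mod 3: now compute (2/3).
Pull out 2: since 3 ≡ 3 (mod 8), (2/3) = -1.
Reached (1/3) = 1. Collecting the sign flips along the way, the symbol is -1.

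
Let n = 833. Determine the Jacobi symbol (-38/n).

1

First reduce: -38 ≡ 795 (mod 833).
Reciprocity: 795 ≡ 3 and 833 ≡ 1 (mod 4), so (795/833) = +(833/795).
Reduce top mod 795: now compute (38/795).
Pull out 2: since 795 ≡ 3 (mod 8), (2/795) = -1.
Reciprocity: 19 ≡ 3 and 795 ≡ 3 (mod 4), so (19/795) = −(795/19).
Reduce top mod 19: now compute (16/19).
Pull out 2^4: since 19 ≡ 3 (mod 8), (2/19) = -1, so (2/19)^4 = +1.
Reached (1/19) = 1. Collecting the sign flips along the way, the symbol is +1.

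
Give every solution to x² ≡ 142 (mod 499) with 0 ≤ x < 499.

56, 443

Since 499 ≡ 3 (mod 4), a square root of 142 is 142^((499+1)/4) = 142^125 mod 499.
Repeated squaring: 142^2≡204, 142^4≡199, 142^8≡180, 142^16≡464, 142^32≡227, 142^64≡132 (mod 499).
142^125 = 142^(64+32+16+8+4+1) ≡ 56 (mod 499).
Check: 56² = 3136 ≡ 142 (mod 499). The two roots are 56 and 443.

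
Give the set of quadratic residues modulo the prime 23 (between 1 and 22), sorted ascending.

1 2 3 4 6 8 9 12 13 16 18

Square k = 1,…,11 (k and 23−k give the same square):
1²=1, 2²=4, 3²=9, 4²=16, 5²≡2, 6²≡13, 7²≡3, 8²≡18, 9²≡12, 10²≡8, 11²≡6 (mod 23).
So the quadratic residues mod 23 are {1, 2, 3, 4, 6, 8, 9, 12, 13, 16, 18}.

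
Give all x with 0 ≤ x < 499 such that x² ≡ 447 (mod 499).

Since 499 ≡ 3 (mod 4), a square root of 447 is 447^((499+1)/4) = 447^125 mod 499.
Repeated squaring: 447^2≡209, 447^4≡268, 447^8≡467, 447^16≡26, 447^32≡177, 447^64≡391 (mod 499).
447^125 = 447^(64+32+16+8+4+1) ≡ 351 (mod 499).
Check: 351² = 123201 ≡ 447 (mod 499). The two roots are 148 and 351.

148, 351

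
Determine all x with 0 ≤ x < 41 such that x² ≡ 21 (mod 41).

41 ≡ 1 (mod 4), so we find a root by search.
Trying successive values, 12² = 144 ≡ 21 (mod 41). The other root is 41 − 12 = 29.

12, 29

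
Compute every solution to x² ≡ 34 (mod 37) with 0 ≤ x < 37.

16, 21

37 ≡ 1 (mod 4), so we find a root by search.
Trying successive values, 16² = 256 ≡ 34 (mod 37). The other root is 37 − 16 = 21.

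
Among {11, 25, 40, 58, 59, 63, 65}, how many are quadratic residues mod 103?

4

(11/103) = -1 → non-residue.
(25/103) = +1 → QR.
(40/103) = -1 → non-residue.
(58/103) = +1 → QR.
(59/103) = +1 → QR.
(63/103) = +1 → QR.
(65/103) = -1 → non-residue.
Total quadratic residues among the 7: 4.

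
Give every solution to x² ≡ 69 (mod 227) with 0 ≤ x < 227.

Since 227 ≡ 3 (mod 4), a square root of 69 is 69^((227+1)/4) = 69^57 mod 227.
Repeated squaring: 69^2≡221, 69^4≡36, 69^8≡161, 69^16≡43, 69^32≡33 (mod 227).
69^57 = 69^(32+16+8+1) ≡ 110 (mod 227).
Check: 110² = 12100 ≡ 69 (mod 227). The two roots are 110 and 117.

110, 117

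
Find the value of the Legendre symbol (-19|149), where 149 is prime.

Euler's criterion: (-19/149) ≡ 130^74 (mod 149).
130^2 ≡ 63 (mod 149)
130^4 ≡ 95 (mod 149)
130^8 ≡ 85 (mod 149)
130^16 ≡ 73 (mod 149)
130^32 ≡ 114 (mod 149)
130^64 ≡ 33 (mod 149)
130^74 = 130^(64+8+2) ≡ 1 (mod 149).
Result is 1, so (-19/149) = 1.

1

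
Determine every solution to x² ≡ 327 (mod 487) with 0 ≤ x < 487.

Since 487 ≡ 3 (mod 4), a square root of 327 is 327^((487+1)/4) = 327^122 mod 487.
Repeated squaring: 327^2≡276, 327^4≡204, 327^8≡221, 327^16≡141, 327^32≡401, 327^64≡91 (mod 487).
327^122 = 327^(64+32+16+8+2) ≡ 430 (mod 487).
Check: 430² = 184900 ≡ 327 (mod 487). The two roots are 57 and 430.

57, 430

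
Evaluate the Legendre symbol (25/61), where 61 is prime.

Reciprocity: 25 ≡ 1 and 61 ≡ 1 (mod 4), so (25/61) = +(61/25).
Reduce top mod 25: now compute (11/25).
Reciprocity: 11 ≡ 3 and 25 ≡ 1 (mod 4), so (11/25) = +(25/11).
Reduce top mod 11: now compute (3/11).
Reciprocity: 3 ≡ 3 and 11 ≡ 3 (mod 4), so (3/11) = −(11/3).
Reduce top mod 3: now compute (2/3).
Pull out 2: since 3 ≡ 3 (mod 8), (2/3) = -1.
Reached (1/3) = 1. Collecting the sign flips along the way, the symbol is +1.

1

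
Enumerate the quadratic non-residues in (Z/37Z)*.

2, 5, 6, 8, 13, 14, 15, 17, 18, 19, 20, 22, 23, 24, 29, 31, 32, 35

Square k = 1,…,18 (k and 37−k give the same square):
1²=1, 2²=4, 3²=9, 4²=16, 5²=25, 6²=36, 7²≡12, 8²≡27, 9²≡7, 10²≡26, 11²≡10, 12²≡33, 13²≡21, 14²≡11, 15²≡3, 16²≡34, 17²≡30, 18²≡28 (mod 37).
The residues are {1, 3, 4, 7, 9, 10, 11, 12, 16, 21, 25, 26, 27, 28, 30, 33, 34, 36}; the non-residues are the remaining 18 nonzero classes.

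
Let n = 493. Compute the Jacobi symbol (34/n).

0

Pull out 2: since 493 ≡ 5 (mod 8), (2/493) = -1.
Reciprocity: 17 ≡ 1 and 493 ≡ 1 (mod 4), so (17/493) = +(493/17).
Reduce top mod 17: now compute (0/17).
Top reduces to 0: gcd > 1, so the symbol is 0.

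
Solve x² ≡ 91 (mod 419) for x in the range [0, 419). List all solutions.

133, 286

Since 419 ≡ 3 (mod 4), a square root of 91 is 91^((419+1)/4) = 91^105 mod 419.
Repeated squaring: 91^2≡320, 91^4≡164, 91^8≡80, 91^16≡115, 91^32≡236, 91^64≡388 (mod 419).
91^105 = 91^(64+32+8+1) ≡ 286 (mod 419).
Check: 286² = 81796 ≡ 91 (mod 419). The two roots are 133 and 286.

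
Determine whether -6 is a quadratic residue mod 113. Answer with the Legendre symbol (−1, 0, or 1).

-1

First reduce: -6 ≡ 107 (mod 113).
Reciprocity: 107 ≡ 3 and 113 ≡ 1 (mod 4), so (107/113) = +(113/107).
Reduce top mod 107: now compute (6/107).
Pull out 2: since 107 ≡ 3 (mod 8), (2/107) = -1.
Reciprocity: 3 ≡ 3 and 107 ≡ 3 (mod 4), so (3/107) = −(107/3).
Reduce top mod 3: now compute (2/3).
Pull out 2: since 3 ≡ 3 (mod 8), (2/3) = -1.
Reached (1/3) = 1. Collecting the sign flips along the way, the symbol is -1.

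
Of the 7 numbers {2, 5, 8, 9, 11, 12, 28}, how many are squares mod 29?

(2/29) = -1 → non-residue.
(5/29) = +1 → QR.
(8/29) = -1 → non-residue.
(9/29) = +1 → QR.
(11/29) = -1 → non-residue.
(12/29) = -1 → non-residue.
(28/29) = +1 → QR.
Total quadratic residues among the 7: 3.

3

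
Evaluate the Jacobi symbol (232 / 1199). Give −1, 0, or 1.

-1

Pull out 2^3: since 1199 ≡ 7 (mod 8), (2/1199) = +1, so (2/1199)^3 = +1.
Reciprocity: 29 ≡ 1 and 1199 ≡ 3 (mod 4), so (29/1199) = +(1199/29).
Reduce top mod 29: now compute (10/29).
Pull out 2: since 29 ≡ 5 (mod 8), (2/29) = -1.
Reciprocity: 5 ≡ 1 and 29 ≡ 1 (mod 4), so (5/29) = +(29/5).
Reduce top mod 5: now compute (4/5).
Pull out 2^2: since 5 ≡ 5 (mod 8), (2/5) = -1, so (2/5)^2 = +1.
Reached (1/5) = 1. Collecting the sign flips along the way, the symbol is -1.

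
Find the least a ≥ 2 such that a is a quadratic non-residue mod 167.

(2/167) = +1, so 2 is a residue.
(3/167) = +1, so 3 is a residue.
(4/167) = +1, so 4 is a residue.
(5/167) = −1, so 5 is the smallest positive non-residue mod 167.

5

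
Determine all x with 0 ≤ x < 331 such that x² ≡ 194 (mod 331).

Since 331 ≡ 3 (mod 4), a square root of 194 is 194^((331+1)/4) = 194^83 mod 331.
Repeated squaring: 194^2≡233, 194^4≡5, 194^8≡25, 194^16≡294, 194^32≡45, 194^64≡39 (mod 331).
194^83 = 194^(64+16+2+1) ≡ 43 (mod 331).
Check: 43² = 1849 ≡ 194 (mod 331). The two roots are 43 and 288.

43, 288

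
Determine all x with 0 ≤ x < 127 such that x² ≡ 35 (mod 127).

17, 110

Since 127 ≡ 3 (mod 4), a square root of 35 is 35^((127+1)/4) = 35^32 mod 127.
Repeated squaring: 35^2≡82, 35^4≡120, 35^8≡49, 35^16≡115, 35^32≡17 (mod 127).
35^32 = 35^(32) ≡ 17 (mod 127).
Check: 17² = 289 ≡ 35 (mod 127). The two roots are 17 and 110.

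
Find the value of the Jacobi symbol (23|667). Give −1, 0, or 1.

Reciprocity: 23 ≡ 3 and 667 ≡ 3 (mod 4), so (23/667) = −(667/23).
Reduce top mod 23: now compute (0/23).
Top reduces to 0: gcd > 1, so the symbol is 0.

0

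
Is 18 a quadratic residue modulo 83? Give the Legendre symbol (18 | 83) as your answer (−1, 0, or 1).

-1

Euler's criterion: (18/83) ≡ 18^41 (mod 83).
18^2 ≡ 75 (mod 83)
18^4 ≡ 64 (mod 83)
18^8 ≡ 29 (mod 83)
18^16 ≡ 11 (mod 83)
18^32 ≡ 38 (mod 83)
18^41 = 18^(32+8+1) ≡ 82 (mod 83).
Result is 82 ≡ −1, so (18/83) = −1.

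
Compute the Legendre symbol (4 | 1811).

1

Pull out 2^2: since 1811 ≡ 3 (mod 8), (2/1811) = -1, so (2/1811)^2 = +1.
Reached (1/1811) = 1. Collecting the sign flips along the way, the symbol is +1.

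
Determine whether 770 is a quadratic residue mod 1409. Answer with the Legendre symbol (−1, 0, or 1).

1

Pull out 2: since 1409 ≡ 1 (mod 8), (2/1409) = +1.
Reciprocity: 385 ≡ 1 and 1409 ≡ 1 (mod 4), so (385/1409) = +(1409/385).
Reduce top mod 385: now compute (254/385).
Pull out 2: since 385 ≡ 1 (mod 8), (2/385) = +1.
Reciprocity: 127 ≡ 3 and 385 ≡ 1 (mod 4), so (127/385) = +(385/127).
Reduce top mod 127: now compute (4/127).
Pull out 2^2: since 127 ≡ 7 (mod 8), (2/127) = +1, so (2/127)^2 = +1.
Reached (1/127) = 1. Collecting the sign flips along the way, the symbol is +1.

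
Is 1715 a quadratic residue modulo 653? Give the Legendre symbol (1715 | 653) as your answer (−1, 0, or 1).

-1

Euler's criterion: (1715/653) ≡ 409^326 (mod 653).
409^2 ≡ 113 (mod 653)
409^4 ≡ 362 (mod 653)
409^8 ≡ 444 (mod 653)
409^16 ≡ 583 (mod 653)
409^32 ≡ 329 (mod 653)
409^64 ≡ 496 (mod 653)
409^128 ≡ 488 (mod 653)
409^256 ≡ 452 (mod 653)
409^326 = 409^(256+64+4+2) ≡ 652 (mod 653).
Result is 652 ≡ −1, so (1715/653) = −1.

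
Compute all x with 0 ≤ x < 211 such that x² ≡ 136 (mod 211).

66, 145

Since 211 ≡ 3 (mod 4), a square root of 136 is 136^((211+1)/4) = 136^53 mod 211.
Repeated squaring: 136^2≡139, 136^4≡120, 136^8≡52, 136^16≡172, 136^32≡44 (mod 211).
136^53 = 136^(32+16+4+1) ≡ 66 (mod 211).
Check: 66² = 4356 ≡ 136 (mod 211). The two roots are 66 and 145.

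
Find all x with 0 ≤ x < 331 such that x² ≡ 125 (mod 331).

159, 172

Since 331 ≡ 3 (mod 4), a square root of 125 is 125^((331+1)/4) = 125^83 mod 331.
Repeated squaring: 125^2≡68, 125^4≡321, 125^8≡100, 125^16≡70, 125^32≡266, 125^64≡253 (mod 331).
125^83 = 125^(64+16+2+1) ≡ 172 (mod 331).
Check: 172² = 29584 ≡ 125 (mod 331). The two roots are 159 and 172.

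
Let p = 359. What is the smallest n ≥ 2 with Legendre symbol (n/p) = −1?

(2/359) = +1, so 2 is a residue.
(3/359) = +1, so 3 is a residue.
(4/359) = +1, so 4 is a residue.
(5/359) = +1, so 5 is a residue.
(6/359) = +1, so 6 is a residue.
(7/359) = −1, so 7 is the smallest positive non-residue mod 359.

7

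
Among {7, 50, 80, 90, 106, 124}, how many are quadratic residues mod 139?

4

(7/139) = +1 → QR.
(50/139) = -1 → non-residue.
(80/139) = +1 → QR.
(90/139) = -1 → non-residue.
(106/139) = +1 → QR.
(124/139) = +1 → QR.
Total quadratic residues among the 6: 4.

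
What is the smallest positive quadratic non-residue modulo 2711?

7

(2/2711) = +1, so 2 is a residue.
(3/2711) = +1, so 3 is a residue.
(4/2711) = +1, so 4 is a residue.
(5/2711) = +1, so 5 is a residue.
(6/2711) = +1, so 6 is a residue.
(7/2711) = −1, so 7 is the smallest positive non-residue mod 2711.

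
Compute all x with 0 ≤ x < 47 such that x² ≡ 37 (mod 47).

Since 47 ≡ 3 (mod 4), a square root of 37 is 37^((47+1)/4) = 37^12 mod 47.
Repeated squaring: 37^2≡6, 37^4≡36, 37^8≡27 (mod 47).
37^12 = 37^(8+4) ≡ 32 (mod 47).
Check: 32² = 1024 ≡ 37 (mod 47). The two roots are 15 and 32.

15, 32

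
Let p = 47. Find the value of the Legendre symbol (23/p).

Euler's criterion: (23/47) ≡ 23^23 (mod 47).
23^2 ≡ 12 (mod 47)
23^4 ≡ 3 (mod 47)
23^8 ≡ 9 (mod 47)
23^16 ≡ 34 (mod 47)
23^23 = 23^(16+4+2+1) ≡ 46 (mod 47).
Result is 46 ≡ −1, so (23/47) = −1.

-1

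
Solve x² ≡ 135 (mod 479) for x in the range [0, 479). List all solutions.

130, 349

Since 479 ≡ 3 (mod 4), a square root of 135 is 135^((479+1)/4) = 135^120 mod 479.
Repeated squaring: 135^2≡23, 135^4≡50, 135^8≡105, 135^16≡8, 135^32≡64, 135^64≡264 (mod 479).
135^120 = 135^(64+32+16+8) ≡ 349 (mod 479).
Check: 349² = 121801 ≡ 135 (mod 479). The two roots are 130 and 349.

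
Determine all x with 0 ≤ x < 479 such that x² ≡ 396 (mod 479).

Since 479 ≡ 3 (mod 4), a square root of 396 is 396^((479+1)/4) = 396^120 mod 479.
Repeated squaring: 396^2≡183, 396^4≡438, 396^8≡244, 396^16≡140, 396^32≡440, 396^64≡84 (mod 479).
396^120 = 396^(64+32+16+8) ≡ 131 (mod 479).
Check: 131² = 17161 ≡ 396 (mod 479). The two roots are 131 and 348.

131, 348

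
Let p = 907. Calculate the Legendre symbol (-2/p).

First reduce: -2 ≡ 905 (mod 907).
Reciprocity: 905 ≡ 1 and 907 ≡ 3 (mod 4), so (905/907) = +(907/905).
Reduce top mod 905: now compute (2/905).
Pull out 2: since 905 ≡ 1 (mod 8), (2/905) = +1.
Reached (1/905) = 1. Collecting the sign flips along the way, the symbol is +1.

1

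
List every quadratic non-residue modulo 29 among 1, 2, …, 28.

Square k = 1,…,14 (k and 29−k give the same square):
1²=1, 2²=4, 3²=9, 4²=16, 5²=25, 6²≡7, 7²≡20, 8²≡6, 9²≡23, 10²≡13, 11²≡5, 12²≡28, 13²≡24, 14²≡22 (mod 29).
The residues are {1, 4, 5, 6, 7, 9, 13, 16, 20, 22, 23, 24, 25, 28}; the non-residues are the remaining 14 nonzero classes.

2, 3, 8, 10, 11, 12, 14, 15, 17, 18, 19, 21, 26, 27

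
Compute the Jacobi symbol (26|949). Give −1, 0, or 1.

0

Pull out 2: since 949 ≡ 5 (mod 8), (2/949) = -1.
Reciprocity: 13 ≡ 1 and 949 ≡ 1 (mod 4), so (13/949) = +(949/13).
Reduce top mod 13: now compute (0/13).
Top reduces to 0: gcd > 1, so the symbol is 0.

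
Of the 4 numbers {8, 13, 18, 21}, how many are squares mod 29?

1

(8/29) = -1 → non-residue.
(13/29) = +1 → QR.
(18/29) = -1 → non-residue.
(21/29) = -1 → non-residue.
Total quadratic residues among the 4: 1.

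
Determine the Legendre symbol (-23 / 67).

Euler's criterion: (-23/67) ≡ 44^33 (mod 67).
44^2 ≡ 60 (mod 67)
44^4 ≡ 49 (mod 67)
44^8 ≡ 56 (mod 67)
44^16 ≡ 54 (mod 67)
44^32 ≡ 35 (mod 67)
44^33 = 44^(32+1) ≡ 66 (mod 67).
Result is 66 ≡ −1, so (-23/67) = −1.

-1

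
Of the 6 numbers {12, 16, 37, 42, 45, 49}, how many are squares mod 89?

(12/89) = -1 → non-residue.
(16/89) = +1 → QR.
(37/89) = -1 → non-residue.
(42/89) = +1 → QR.
(45/89) = +1 → QR.
(49/89) = +1 → QR.
Total quadratic residues among the 6: 4.

4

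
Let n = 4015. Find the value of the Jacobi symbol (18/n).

Pull out 2: since 4015 ≡ 7 (mod 8), (2/4015) = +1.
Reciprocity: 9 ≡ 1 and 4015 ≡ 3 (mod 4), so (9/4015) = +(4015/9).
Reduce top mod 9: now compute (1/9).
Reached (1/9) = 1. Collecting the sign flips along the way, the symbol is +1.

1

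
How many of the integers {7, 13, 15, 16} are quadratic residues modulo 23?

(7/23) = -1 → non-residue.
(13/23) = +1 → QR.
(15/23) = -1 → non-residue.
(16/23) = +1 → QR.
Total quadratic residues among the 4: 2.

2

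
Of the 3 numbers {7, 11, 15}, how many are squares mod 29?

1

(7/29) = +1 → QR.
(11/29) = -1 → non-residue.
(15/29) = -1 → non-residue.
Total quadratic residues among the 3: 1.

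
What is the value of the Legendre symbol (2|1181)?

Euler's criterion: (2/1181) ≡ 2^590 (mod 1181).
2^2 ≡ 4 (mod 1181)
2^4 ≡ 16 (mod 1181)
2^8 ≡ 256 (mod 1181)
2^16 ≡ 581 (mod 1181)
2^32 ≡ 976 (mod 1181)
2^64 ≡ 690 (mod 1181)
2^128 ≡ 157 (mod 1181)
2^256 ≡ 1029 (mod 1181)
2^512 ≡ 665 (mod 1181)
2^590 = 2^(512+64+8+4+2) ≡ 1180 (mod 1181).
Result is 1180 ≡ −1, so (2/1181) = −1.

-1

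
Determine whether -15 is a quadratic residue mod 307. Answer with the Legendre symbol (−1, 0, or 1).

-1

First reduce: -15 ≡ 292 (mod 307).
Pull out 2^2: since 307 ≡ 3 (mod 8), (2/307) = -1, so (2/307)^2 = +1.
Reciprocity: 73 ≡ 1 and 307 ≡ 3 (mod 4), so (73/307) = +(307/73).
Reduce top mod 73: now compute (15/73).
Reciprocity: 15 ≡ 3 and 73 ≡ 1 (mod 4), so (15/73) = +(73/15).
Reduce top mod 15: now compute (13/15).
Reciprocity: 13 ≡ 1 and 15 ≡ 3 (mod 4), so (13/15) = +(15/13).
Reduce top mod 13: now compute (2/13).
Pull out 2: since 13 ≡ 5 (mod 8), (2/13) = -1.
Reached (1/13) = 1. Collecting the sign flips along the way, the symbol is -1.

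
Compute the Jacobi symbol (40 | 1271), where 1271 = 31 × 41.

Pull out 2^3: since 1271 ≡ 7 (mod 8), (2/1271) = +1, so (2/1271)^3 = +1.
Reciprocity: 5 ≡ 1 and 1271 ≡ 3 (mod 4), so (5/1271) = +(1271/5).
Reduce top mod 5: now compute (1/5).
Reached (1/5) = 1. Collecting the sign flips along the way, the symbol is +1.

1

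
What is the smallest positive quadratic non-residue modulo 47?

5

(2/47) = +1, so 2 is a residue.
(3/47) = +1, so 3 is a residue.
(4/47) = +1, so 4 is a residue.
(5/47) = −1, so 5 is the smallest positive non-residue mod 47.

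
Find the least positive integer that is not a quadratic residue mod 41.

3

(2/41) = +1, so 2 is a residue.
(3/41) = −1, so 3 is the smallest positive non-residue mod 41.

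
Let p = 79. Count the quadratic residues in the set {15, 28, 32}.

1

(15/79) = -1 → non-residue.
(28/79) = -1 → non-residue.
(32/79) = +1 → QR.
Total quadratic residues among the 3: 1.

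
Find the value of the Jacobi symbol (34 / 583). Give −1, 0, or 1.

-1

Pull out 2: since 583 ≡ 7 (mod 8), (2/583) = +1.
Reciprocity: 17 ≡ 1 and 583 ≡ 3 (mod 4), so (17/583) = +(583/17).
Reduce top mod 17: now compute (5/17).
Reciprocity: 5 ≡ 1 and 17 ≡ 1 (mod 4), so (5/17) = +(17/5).
Reduce top mod 5: now compute (2/5).
Pull out 2: since 5 ≡ 5 (mod 8), (2/5) = -1.
Reached (1/5) = 1. Collecting the sign flips along the way, the symbol is -1.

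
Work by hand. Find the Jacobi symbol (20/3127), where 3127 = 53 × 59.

Pull out 2^2: since 3127 ≡ 7 (mod 8), (2/3127) = +1, so (2/3127)^2 = +1.
Reciprocity: 5 ≡ 1 and 3127 ≡ 3 (mod 4), so (5/3127) = +(3127/5).
Reduce top mod 5: now compute (2/5).
Pull out 2: since 5 ≡ 5 (mod 8), (2/5) = -1.
Reached (1/5) = 1. Collecting the sign flips along the way, the symbol is -1.

-1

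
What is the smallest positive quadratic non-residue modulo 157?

(2/157) = −1, so 2 is the smallest positive non-residue mod 157.

2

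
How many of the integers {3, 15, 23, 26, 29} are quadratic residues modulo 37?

2

(3/37) = +1 → QR.
(15/37) = -1 → non-residue.
(23/37) = -1 → non-residue.
(26/37) = +1 → QR.
(29/37) = -1 → non-residue.
Total quadratic residues among the 5: 2.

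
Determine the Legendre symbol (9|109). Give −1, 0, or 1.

Euler's criterion: (9/109) ≡ 9^54 (mod 109).
9^2 ≡ 81 (mod 109)
9^4 ≡ 21 (mod 109)
9^8 ≡ 5 (mod 109)
9^16 ≡ 25 (mod 109)
9^32 ≡ 80 (mod 109)
9^54 = 9^(32+16+4+2) ≡ 1 (mod 109).
Result is 1, so (9/109) = 1.

1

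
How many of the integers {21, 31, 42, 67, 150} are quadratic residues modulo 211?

(21/211) = +1 → QR.
(31/211) = -1 → non-residue.
(42/211) = -1 → non-residue.
(67/211) = -1 → non-residue.
(150/211) = +1 → QR.
Total quadratic residues among the 5: 2.

2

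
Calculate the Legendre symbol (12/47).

1

Euler's criterion: (12/47) ≡ 12^23 (mod 47).
12^2 ≡ 3 (mod 47)
12^4 ≡ 9 (mod 47)
12^8 ≡ 34 (mod 47)
12^16 ≡ 28 (mod 47)
12^23 = 12^(16+4+2+1) ≡ 1 (mod 47).
Result is 1, so (12/47) = 1.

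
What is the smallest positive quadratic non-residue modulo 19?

2

(2/19) = −1, so 2 is the smallest positive non-residue mod 19.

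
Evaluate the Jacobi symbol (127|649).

Reciprocity: 127 ≡ 3 and 649 ≡ 1 (mod 4), so (127/649) = +(649/127).
Reduce top mod 127: now compute (14/127).
Pull out 2: since 127 ≡ 7 (mod 8), (2/127) = +1.
Reciprocity: 7 ≡ 3 and 127 ≡ 3 (mod 4), so (7/127) = −(127/7).
Reduce top mod 7: now compute (1/7).
Reached (1/7) = 1. Collecting the sign flips along the way, the symbol is -1.

-1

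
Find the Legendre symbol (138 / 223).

Euler's criterion: (138/223) ≡ 138^111 (mod 223).
138^2 ≡ 89 (mod 223)
138^4 ≡ 116 (mod 223)
138^8 ≡ 76 (mod 223)
138^16 ≡ 201 (mod 223)
138^32 ≡ 38 (mod 223)
138^64 ≡ 106 (mod 223)
138^111 = 138^(64+32+8+4+2+1) ≡ 1 (mod 223).
Result is 1, so (138/223) = 1.

1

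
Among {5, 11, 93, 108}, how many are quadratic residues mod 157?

3

(5/157) = -1 → non-residue.
(11/157) = +1 → QR.
(93/157) = +1 → QR.
(108/157) = +1 → QR.
Total quadratic residues among the 4: 3.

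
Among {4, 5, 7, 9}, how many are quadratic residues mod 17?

2

(4/17) = +1 → QR.
(5/17) = -1 → non-residue.
(7/17) = -1 → non-residue.
(9/17) = +1 → QR.
Total quadratic residues among the 4: 2.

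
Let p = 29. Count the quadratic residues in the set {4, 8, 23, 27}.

(4/29) = +1 → QR.
(8/29) = -1 → non-residue.
(23/29) = +1 → QR.
(27/29) = -1 → non-residue.
Total quadratic residues among the 4: 2.

2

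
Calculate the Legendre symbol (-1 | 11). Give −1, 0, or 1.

-1

Euler's criterion: (-1/11) ≡ 10^5 (mod 11).
10^2 ≡ 1 (mod 11)
10^4 ≡ 1 (mod 11)
10^5 = 10^(4+1) ≡ 10 (mod 11).
Result is 10 ≡ −1, so (-1/11) = −1.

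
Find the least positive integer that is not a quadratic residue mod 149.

2

(2/149) = −1, so 2 is the smallest positive non-residue mod 149.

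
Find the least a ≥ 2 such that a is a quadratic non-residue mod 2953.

5

(2/2953) = +1, so 2 is a residue.
(3/2953) = +1, so 3 is a residue.
(4/2953) = +1, so 4 is a residue.
(5/2953) = −1, so 5 is the smallest positive non-residue mod 2953.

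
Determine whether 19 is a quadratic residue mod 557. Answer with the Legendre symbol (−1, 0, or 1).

Reciprocity: 19 ≡ 3 and 557 ≡ 1 (mod 4), so (19/557) = +(557/19).
Reduce top mod 19: now compute (6/19).
Pull out 2: since 19 ≡ 3 (mod 8), (2/19) = -1.
Reciprocity: 3 ≡ 3 and 19 ≡ 3 (mod 4), so (3/19) = −(19/3).
Reduce top mod 3: now compute (1/3).
Reached (1/3) = 1. Collecting the sign flips along the way, the symbol is +1.

1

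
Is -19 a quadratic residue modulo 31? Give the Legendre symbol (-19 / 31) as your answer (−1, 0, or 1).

First reduce: -19 ≡ 12 (mod 31).
Pull out 2^2: since 31 ≡ 7 (mod 8), (2/31) = +1, so (2/31)^2 = +1.
Reciprocity: 3 ≡ 3 and 31 ≡ 3 (mod 4), so (3/31) = −(31/3).
Reduce top mod 3: now compute (1/3).
Reached (1/3) = 1. Collecting the sign flips along the way, the symbol is -1.

-1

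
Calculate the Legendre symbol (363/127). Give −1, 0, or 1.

-1

Euler's criterion: (363/127) ≡ 109^63 (mod 127).
109^2 ≡ 70 (mod 127)
109^4 ≡ 74 (mod 127)
109^8 ≡ 15 (mod 127)
109^16 ≡ 98 (mod 127)
109^32 ≡ 79 (mod 127)
109^63 = 109^(32+16+8+4+2+1) ≡ 126 (mod 127).
Result is 126 ≡ −1, so (363/127) = −1.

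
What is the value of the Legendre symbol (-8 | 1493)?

First reduce: -8 ≡ 1485 (mod 1493).
Reciprocity: 1485 ≡ 1 and 1493 ≡ 1 (mod 4), so (1485/1493) = +(1493/1485).
Reduce top mod 1485: now compute (8/1485).
Pull out 2^3: since 1485 ≡ 5 (mod 8), (2/1485) = -1, so (2/1485)^3 = -1.
Reached (1/1485) = 1. Collecting the sign flips along the way, the symbol is -1.

-1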